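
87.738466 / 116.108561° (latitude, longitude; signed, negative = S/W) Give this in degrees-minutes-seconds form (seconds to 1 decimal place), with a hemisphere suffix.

87°44′18.5″ N, 116°06′30.8″ E

Latitude: 0.738466° → 44.30796′; 0.30796 × 60 = 18.478″
Longitude: 0.108561° → 6.51366′; 0.51366 × 60 = 30.820″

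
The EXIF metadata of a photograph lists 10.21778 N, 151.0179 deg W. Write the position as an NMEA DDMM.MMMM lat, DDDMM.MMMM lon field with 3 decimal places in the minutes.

Lat: fractional part 0.217780 → 13.06680 minutes
λ: 151° + 0.017900 × 60 = 151° 1.07400′

1013.067,N / 15101.074,W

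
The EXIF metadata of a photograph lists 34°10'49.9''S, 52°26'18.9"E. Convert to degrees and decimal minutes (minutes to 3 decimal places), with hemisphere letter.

34° 10.832′ S, 52° 26.315′ E

Latitude: 10 + 49.9/60 = 10.83167′
Longitude: 26 + 18.9/60 = 26.31500′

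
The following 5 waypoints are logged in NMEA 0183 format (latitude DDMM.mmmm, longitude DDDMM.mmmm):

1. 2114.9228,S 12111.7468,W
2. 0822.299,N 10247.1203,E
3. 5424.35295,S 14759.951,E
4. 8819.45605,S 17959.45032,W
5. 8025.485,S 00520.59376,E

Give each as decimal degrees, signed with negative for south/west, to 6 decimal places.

1. -21.248713, -121.195780
2. 8.371650, 102.785338
3. -54.405883, 147.999183
4. -88.324268, -179.990839
5. -80.424750, 5.343229

Point 1:
  Lat: split at 2 digits → 21° and 14.9228′; 21 + 14.9228/60 = 21.2487133
  S → negative
  λ: degrees = first 3 digits = 121, minutes = 11.7468; 121 + 11.7468/60 = 121.1957800
  hemisphere W, so the sign is −
Point 2:
  Lat: split at 2 digits → 08° and 22.299′; 8 + 22.299/60 = 8.3716500
  N → positive
  Lon: split at 3 digits → 102° and 47.1203′; 102 + 47.1203/60 = 102.7853383
  E → positive
Point 3:
  Latitude: degrees = first 2 digits = 54, minutes = 24.35295; 54 + 24.35295/60 = 54.4058825
  S → negative
  Longitude: split at 3 digits → 147° and 59.951′; 147 + 59.951/60 = 147.9991833
  E ⇒ keep positive
Point 4:
  Latitude: split at 2 digits → 88° and 19.45605′; 88 + 19.45605/60 = 88.3242675
  S → negative
  Longitude: degrees = first 3 digits = 179, minutes = 59.45032; 179 + 59.45032/60 = 179.9908387
  hemisphere W, so the sign is −
Point 5:
  Lat: split at 2 digits → 80° and 25.485′; 80 + 25.485/60 = 80.4247500
  S ⇒ negate
  λ: degrees = first 3 digits = 5, minutes = 20.59376; 5 + 20.59376/60 = 5.3432293
  E ⇒ keep positive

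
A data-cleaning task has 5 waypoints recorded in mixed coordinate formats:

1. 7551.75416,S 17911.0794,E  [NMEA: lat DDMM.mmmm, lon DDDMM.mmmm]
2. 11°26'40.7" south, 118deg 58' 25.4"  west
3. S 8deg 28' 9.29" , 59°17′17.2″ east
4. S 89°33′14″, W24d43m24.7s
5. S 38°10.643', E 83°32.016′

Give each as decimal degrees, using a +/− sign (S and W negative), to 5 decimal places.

Point 1:
  Lat: degrees = first 2 digits = 75, minutes = 51.75416; 75 + 51.75416/60 = 75.862569
  hemisphere S, so the sign is −
  Lon: degrees = first 3 digits = 179, minutes = 11.0794; 179 + 11.0794/60 = 179.184657
  E → positive
Point 2:
  Lat: 11° + 26/60 + 40.7/3600 = 11 + 0.433333 + 0.011306 = 11.444639
  S → negative
  λ: 118° + 58/60 + 25.4/3600 = 118 + 0.966667 + 0.007056 = 118.973722
  hemisphere W, so the sign is −
Point 3:
  φ: 8° + 28/60 + 9.29/3600 = 8 + 0.466667 + 0.002581 = 8.469247
  hemisphere S, so the sign is −
  Longitude: 17′ + 17.2″ = 17.28667′; 59 + 17.28667/60 = 59.288111
  E → positive
Point 4:
  Lat: 89° + 33/60 + 14/3600 = 89 + 0.550000 + 0.003889 = 89.553889
  S ⇒ negate
  λ: 43′ + 24.7″ = 43.41167′; 24 + 43.41167/60 = 24.723528
  W ⇒ negate
Point 5:
  Lat: 10.643′ = 0.177383°; total 38.177383
  S → negative
  Lon: 83 + 32.016/60 = 83.533600
  E ⇒ keep positive

1. -75.86257, 179.18466
2. -11.44464, -118.97372
3. -8.46925, 59.28811
4. -89.55389, -24.72353
5. -38.17738, 83.53360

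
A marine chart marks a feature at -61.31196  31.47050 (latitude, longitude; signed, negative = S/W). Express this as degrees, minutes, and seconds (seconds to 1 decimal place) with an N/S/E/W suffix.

Latitude is negative → S; |value| = 61.311960
Latitude: whole degrees 61; 18.71760′ → 18′ and 43.056″
Longitude: 0.470500° → 28.23000′; 0.23000 × 60 = 13.800″

61°18′43.1″ S, 31°28′13.8″ E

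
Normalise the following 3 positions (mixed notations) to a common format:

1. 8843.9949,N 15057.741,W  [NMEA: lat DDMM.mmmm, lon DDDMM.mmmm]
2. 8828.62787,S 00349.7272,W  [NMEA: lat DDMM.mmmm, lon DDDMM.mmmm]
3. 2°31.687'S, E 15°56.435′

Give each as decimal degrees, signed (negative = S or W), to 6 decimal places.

1. 88.733248, -150.962350
2. -88.477131, -3.828787
3. -2.528117, 15.940583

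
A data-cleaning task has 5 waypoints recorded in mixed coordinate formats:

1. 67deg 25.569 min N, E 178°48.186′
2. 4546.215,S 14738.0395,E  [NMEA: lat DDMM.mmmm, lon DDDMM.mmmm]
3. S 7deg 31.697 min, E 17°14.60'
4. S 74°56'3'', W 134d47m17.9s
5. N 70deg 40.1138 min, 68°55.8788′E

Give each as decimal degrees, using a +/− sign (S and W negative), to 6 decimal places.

1. 67.426150, 178.803100
2. -45.770250, 147.633992
3. -7.528283, 17.243333
4. -74.934167, -134.788306
5. 70.668563, 68.931313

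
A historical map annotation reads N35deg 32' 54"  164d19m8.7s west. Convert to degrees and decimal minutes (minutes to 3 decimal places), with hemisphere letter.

35° 32.900′ N, 164° 19.145′ W

φ: 32 + 54/60 = 32.90000′
Longitude: seconds/60 = 0.14500; minutes = 19 + 0.14500 = 19.14500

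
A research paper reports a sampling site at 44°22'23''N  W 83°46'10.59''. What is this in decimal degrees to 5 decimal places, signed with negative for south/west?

Lat: 44° + 22/60 + 23/3600 = 44 + 0.366667 + 0.006389 = 44.373056
N ⇒ keep positive
Lon: 46′ + 10.59″ = 46.17650′; 83 + 46.17650/60 = 83.769608
W ⇒ negate

44.37306, -83.76961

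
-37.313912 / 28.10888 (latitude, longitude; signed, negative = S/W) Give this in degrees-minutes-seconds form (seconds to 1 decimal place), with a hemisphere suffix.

37°18′50.1″ S, 28°06′32.0″ E

Latitude is negative → S; |value| = 37.313912
Latitude: whole degrees 37; 18.83472′ → 18′ and 50.083″
Lon: 0.108880 × 60 = 6.53280′ → 6′, remainder × 60 = 31.968″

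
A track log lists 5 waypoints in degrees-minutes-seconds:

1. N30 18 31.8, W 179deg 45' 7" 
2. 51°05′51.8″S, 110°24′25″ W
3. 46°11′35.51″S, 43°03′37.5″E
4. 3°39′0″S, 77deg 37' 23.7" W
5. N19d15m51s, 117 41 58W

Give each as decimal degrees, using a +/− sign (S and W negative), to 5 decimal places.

1. 30.30883, -179.75194
2. -51.09772, -110.40694
3. -46.19320, 43.06042
4. -3.65000, -77.62325
5. 19.26417, -117.69944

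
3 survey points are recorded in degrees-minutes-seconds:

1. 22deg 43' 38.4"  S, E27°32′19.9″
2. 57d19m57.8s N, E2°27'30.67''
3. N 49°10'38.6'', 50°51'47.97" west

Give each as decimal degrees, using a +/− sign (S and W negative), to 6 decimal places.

Point 1:
  Lat: 22 + 43/60 + 38.4/3600 = 22.7273333
  S ⇒ negate
  λ: 32′ + 19.9″ = 32.33167′; 27 + 32.33167/60 = 27.5388611
  E ⇒ keep positive
Point 2:
  Latitude: 19′ + 57.8″ = 19.96333′; 57 + 19.96333/60 = 57.3327222
  N ⇒ keep positive
  Lon: 2° + 27/60 + 30.67/3600 = 2 + 0.450000 + 0.008519 = 2.4585194
  E ⇒ keep positive
Point 3:
  Latitude: 49° + 10/60 + 38.6/3600 = 49 + 0.166667 + 0.010722 = 49.1773889
  N ⇒ keep positive
  λ: 50° + 51/60 + 47.97/3600 = 50 + 0.850000 + 0.013325 = 50.8633250
  hemisphere W, so the sign is −

1. -22.727333, 27.538861
2. 57.332722, 2.458519
3. 49.177389, -50.863325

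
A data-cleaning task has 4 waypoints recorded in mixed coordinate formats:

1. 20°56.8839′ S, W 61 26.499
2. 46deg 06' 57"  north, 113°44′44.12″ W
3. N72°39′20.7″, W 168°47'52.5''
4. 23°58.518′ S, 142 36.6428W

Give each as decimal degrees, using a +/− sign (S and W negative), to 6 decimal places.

Point 1:
  Lat: 56.8839′ = 0.948065°; total 20.9480650
  hemisphere S, so the sign is −
  Lon: 26.499′ = 0.441650°; total 61.4416500
  W → negative
Point 2:
  Lat: 6′ + 57″ = 6.95000′; 46 + 6.95000/60 = 46.1158333
  N → positive
  Lon: 113° + 44/60 + 44.12/3600 = 113 + 0.733333 + 0.012256 = 113.7455889
  hemisphere W, so the sign is −
Point 3:
  Latitude: 39′ + 20.7″ = 39.34500′; 72 + 39.34500/60 = 72.6557500
  N ⇒ keep positive
  λ: 168 + 47/60 + 52.5/3600 = 168.7979167
  W → negative
Point 4:
  Latitude: 58.518′ = 0.975300°; total 23.9753000
  hemisphere S, so the sign is −
  Lon: 36.6428′ = 0.610713°; total 142.6107133
  W ⇒ negate

1. -20.948065, -61.441650
2. 46.115833, -113.745589
3. 72.655750, -168.797917
4. -23.975300, -142.610713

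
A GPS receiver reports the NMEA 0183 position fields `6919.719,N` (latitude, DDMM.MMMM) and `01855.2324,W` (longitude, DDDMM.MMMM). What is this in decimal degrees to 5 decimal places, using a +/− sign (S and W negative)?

69.32865, -18.92054

Latitude: split at 2 digits → 69° and 19.719′; 69 + 19.719/60 = 69.328650
N → positive
Lon: degrees = first 3 digits = 18, minutes = 55.2324; 18 + 55.2324/60 = 18.920540
W → negative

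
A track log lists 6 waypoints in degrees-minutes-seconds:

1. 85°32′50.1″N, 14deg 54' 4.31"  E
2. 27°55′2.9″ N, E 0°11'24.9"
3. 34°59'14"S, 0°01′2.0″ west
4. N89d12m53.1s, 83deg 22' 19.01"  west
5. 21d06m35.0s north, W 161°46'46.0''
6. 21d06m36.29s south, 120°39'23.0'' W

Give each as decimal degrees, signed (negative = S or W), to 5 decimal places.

1. 85.54725, 14.90120
2. 27.91747, 0.19025
3. -34.98722, -0.01722
4. 89.21475, -83.37195
5. 21.10972, -161.77944
6. -21.11008, -120.65639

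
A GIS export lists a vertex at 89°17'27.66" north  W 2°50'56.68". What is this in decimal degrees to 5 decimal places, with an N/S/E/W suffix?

89.29102° N, 2.84908° W

Lat: 89° + 17/60 + 27.66/3600 = 89 + 0.283333 + 0.007683 = 89.291017
Longitude: 2° + 50/60 + 56.68/3600 = 2 + 0.833333 + 0.015744 = 2.849078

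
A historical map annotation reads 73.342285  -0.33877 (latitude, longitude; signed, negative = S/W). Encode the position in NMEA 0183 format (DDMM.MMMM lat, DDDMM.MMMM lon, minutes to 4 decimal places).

Latitude: fractional part 0.342285 → 20.537100 minutes
Longitude is negative → W; |value| = 0.338770
Longitude: 0° + 0.338770 × 60 = 0° 20.326200′

7320.5371,N / 00020.3262,W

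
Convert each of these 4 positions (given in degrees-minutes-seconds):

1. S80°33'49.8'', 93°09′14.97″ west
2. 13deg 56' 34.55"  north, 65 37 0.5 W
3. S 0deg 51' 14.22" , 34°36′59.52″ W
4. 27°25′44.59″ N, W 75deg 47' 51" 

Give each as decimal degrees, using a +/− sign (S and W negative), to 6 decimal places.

Point 1:
  φ: 33′ + 49.8″ = 33.83000′; 80 + 33.83000/60 = 80.5638333
  hemisphere S, so the sign is −
  λ: 93 + 9/60 + 14.97/3600 = 93.1541583
  W ⇒ negate
Point 2:
  Lat: 56′ + 34.55″ = 56.57583′; 13 + 56.57583/60 = 13.9429306
  N ⇒ keep positive
  λ: 65 + 37/60 + 0.5/3600 = 65.6168056
  W ⇒ negate
Point 3:
  Latitude: 51′ + 14.22″ = 51.23700′; 0 + 51.23700/60 = 0.8539500
  S ⇒ negate
  Lon: 34° + 36/60 + 59.52/3600 = 34 + 0.600000 + 0.016533 = 34.6165333
  W → negative
Point 4:
  φ: 27 + 25/60 + 44.59/3600 = 27.4290528
  N ⇒ keep positive
  λ: 75 + 47/60 + 51/3600 = 75.7975000
  hemisphere W, so the sign is −

1. -80.563833, -93.154158
2. 13.942931, -65.616806
3. -0.853950, -34.616533
4. 27.429053, -75.797500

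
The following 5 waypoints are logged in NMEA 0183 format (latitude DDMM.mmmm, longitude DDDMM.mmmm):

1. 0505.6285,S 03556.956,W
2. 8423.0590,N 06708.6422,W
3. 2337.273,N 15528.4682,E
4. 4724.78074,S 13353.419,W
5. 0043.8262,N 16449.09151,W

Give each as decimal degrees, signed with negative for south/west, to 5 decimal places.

1. -5.09381, -35.94927
2. 84.38432, -67.14404
3. 23.62122, 155.47447
4. -47.41301, -133.89032
5. 0.73044, -164.81819

Point 1:
  Lat: split at 2 digits → 05° and 5.6285′; 5 + 5.6285/60 = 5.093808
  S → negative
  Lon: degrees = first 3 digits = 35, minutes = 56.956; 35 + 56.956/60 = 35.949267
  hemisphere W, so the sign is −
Point 2:
  Latitude: split at 2 digits → 84° and 23.059′; 84 + 23.059/60 = 84.384317
  N → positive
  λ: degrees = first 3 digits = 67, minutes = 8.6422; 67 + 8.6422/60 = 67.144037
  hemisphere W, so the sign is −
Point 3:
  Lat: degrees = first 2 digits = 23, minutes = 37.273; 23 + 37.273/60 = 23.621217
  N ⇒ keep positive
  Longitude: degrees = first 3 digits = 155, minutes = 28.4682; 155 + 28.4682/60 = 155.474470
  E → positive
Point 4:
  φ: split at 2 digits → 47° and 24.78074′; 47 + 24.78074/60 = 47.413012
  S ⇒ negate
  λ: degrees = first 3 digits = 133, minutes = 53.419; 133 + 53.419/60 = 133.890317
  W ⇒ negate
Point 5:
  Lat: degrees = first 2 digits = 0, minutes = 43.8262; 0 + 43.8262/60 = 0.730437
  N → positive
  Longitude: split at 3 digits → 164° and 49.09151′; 164 + 49.09151/60 = 164.818192
  W ⇒ negate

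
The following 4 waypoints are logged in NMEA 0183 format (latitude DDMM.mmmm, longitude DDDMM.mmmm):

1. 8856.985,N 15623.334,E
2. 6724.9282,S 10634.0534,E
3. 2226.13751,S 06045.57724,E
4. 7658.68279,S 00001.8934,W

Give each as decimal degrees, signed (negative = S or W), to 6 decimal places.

1. 88.949750, 156.388900
2. -67.415470, 106.567557
3. -22.435625, 60.759621
4. -76.978047, -0.031557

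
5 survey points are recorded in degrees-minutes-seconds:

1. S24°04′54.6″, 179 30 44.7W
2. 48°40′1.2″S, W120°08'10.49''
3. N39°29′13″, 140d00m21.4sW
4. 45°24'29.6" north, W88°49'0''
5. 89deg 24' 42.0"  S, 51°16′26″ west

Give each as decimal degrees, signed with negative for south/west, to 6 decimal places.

Point 1:
  Latitude: 24 + 4/60 + 54.6/3600 = 24.0818333
  S ⇒ negate
  λ: 179° + 30/60 + 44.7/3600 = 179 + 0.500000 + 0.012417 = 179.5124167
  W → negative
Point 2:
  Latitude: 48 + 40/60 + 1.2/3600 = 48.6670000
  S ⇒ negate
  Lon: 120 + 8/60 + 10.49/3600 = 120.1362472
  W → negative
Point 3:
  φ: 39° + 29/60 + 13/3600 = 39 + 0.483333 + 0.003611 = 39.4869444
  N ⇒ keep positive
  λ: 140° + 0/60 + 21.4/3600 = 140 + 0.000000 + 0.005944 = 140.0059444
  hemisphere W, so the sign is −
Point 4:
  Lat: 24′ + 29.6″ = 24.49333′; 45 + 24.49333/60 = 45.4082222
  N → positive
  Longitude: 88 + 49/60 + 0/3600 = 88.8166667
  W ⇒ negate
Point 5:
  φ: 89° + 24/60 + 42/3600 = 89 + 0.400000 + 0.011667 = 89.4116667
  S ⇒ negate
  λ: 51 + 16/60 + 26/3600 = 51.2738889
  hemisphere W, so the sign is −

1. -24.081833, -179.512417
2. -48.667000, -120.136247
3. 39.486944, -140.005944
4. 45.408222, -88.816667
5. -89.411667, -51.273889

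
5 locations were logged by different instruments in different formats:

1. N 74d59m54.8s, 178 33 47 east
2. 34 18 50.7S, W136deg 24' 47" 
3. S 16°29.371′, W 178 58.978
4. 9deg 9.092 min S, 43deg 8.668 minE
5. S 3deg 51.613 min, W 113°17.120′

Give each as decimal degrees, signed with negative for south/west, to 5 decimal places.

1. 74.99856, 178.56306
2. -34.31408, -136.41306
3. -16.48952, -178.98297
4. -9.15153, 43.14447
5. -3.86022, -113.28533

Point 1:
  φ: 74° + 59/60 + 54.8/3600 = 74 + 0.983333 + 0.015222 = 74.998556
  N → positive
  λ: 178 + 33/60 + 47/3600 = 178.563056
  E → positive
Point 2:
  Latitude: 34 + 18/60 + 50.7/3600 = 34.314083
  S ⇒ negate
  λ: 136° + 24/60 + 47/3600 = 136 + 0.400000 + 0.013056 = 136.413056
  W ⇒ negate
Point 3:
  Latitude: 16 + 29.371/60 = 16.489517
  S ⇒ negate
  Lon: 58.978′ = 0.982967°; total 178.982967
  W → negative
Point 4:
  Latitude: 9 + 9.092/60 = 9.151533
  hemisphere S, so the sign is −
  Lon: 8.668′ = 0.144467°; total 43.144467
  E → positive
Point 5:
  Latitude: 51.613′ = 0.860217°; total 3.860217
  hemisphere S, so the sign is −
  Longitude: 113 + 17.12/60 = 113.285333
  W ⇒ negate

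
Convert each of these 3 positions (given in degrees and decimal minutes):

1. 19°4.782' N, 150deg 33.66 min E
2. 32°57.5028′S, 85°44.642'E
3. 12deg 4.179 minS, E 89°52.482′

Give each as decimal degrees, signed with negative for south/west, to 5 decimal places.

1. 19.07970, 150.56100
2. -32.95838, 85.74403
3. -12.06965, 89.87470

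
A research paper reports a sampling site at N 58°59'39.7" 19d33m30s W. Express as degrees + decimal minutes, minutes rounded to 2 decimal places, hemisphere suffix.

58° 59.66′ N, 19° 33.50′ W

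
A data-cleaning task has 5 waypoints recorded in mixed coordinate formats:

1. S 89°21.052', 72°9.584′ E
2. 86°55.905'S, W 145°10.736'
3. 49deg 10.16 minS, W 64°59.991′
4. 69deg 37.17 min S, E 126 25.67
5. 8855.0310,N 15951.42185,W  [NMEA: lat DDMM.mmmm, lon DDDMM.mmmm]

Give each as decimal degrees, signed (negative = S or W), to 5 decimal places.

1. -89.35087, 72.15973
2. -86.93175, -145.17893
3. -49.16933, -64.99985
4. -69.61950, 126.42783
5. 88.91718, -159.85703

Point 1:
  φ: 89 + 21.052/60 = 89.350867
  S ⇒ negate
  Lon: 72 + 9.584/60 = 72.159733
  E ⇒ keep positive
Point 2:
  Latitude: 86 + 55.905/60 = 86.931750
  hemisphere S, so the sign is −
  Lon: 10.736′ = 0.178933°; total 145.178933
  W → negative
Point 3:
  φ: 49 + 10.16/60 = 49.169333
  S → negative
  Lon: 59.991′ = 0.999850°; total 64.999850
  W → negative
Point 4:
  Latitude: 69 + 37.17/60 = 69.619500
  S ⇒ negate
  Longitude: 25.67′ = 0.427833°; total 126.427833
  E → positive
Point 5:
  Latitude: split at 2 digits → 88° and 55.031′; 88 + 55.031/60 = 88.917183
  N ⇒ keep positive
  Lon: degrees = first 3 digits = 159, minutes = 51.42185; 159 + 51.42185/60 = 159.857031
  hemisphere W, so the sign is −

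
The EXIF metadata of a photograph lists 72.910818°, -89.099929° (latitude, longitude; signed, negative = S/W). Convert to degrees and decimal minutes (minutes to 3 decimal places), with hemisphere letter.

72° 54.649′ N, 89° 5.996′ W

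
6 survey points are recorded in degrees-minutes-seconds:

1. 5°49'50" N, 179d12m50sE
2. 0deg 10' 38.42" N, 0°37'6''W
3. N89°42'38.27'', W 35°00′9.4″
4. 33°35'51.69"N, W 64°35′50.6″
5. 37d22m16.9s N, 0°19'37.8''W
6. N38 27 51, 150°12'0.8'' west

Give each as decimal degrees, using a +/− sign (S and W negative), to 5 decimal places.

Point 1:
  φ: 49′ + 50″ = 49.83333′; 5 + 49.83333/60 = 5.830556
  N → positive
  λ: 12′ + 50″ = 12.83333′; 179 + 12.83333/60 = 179.213889
  E → positive
Point 2:
  Lat: 0° + 10/60 + 38.42/3600 = 0 + 0.166667 + 0.010672 = 0.177339
  N ⇒ keep positive
  Longitude: 0° + 37/60 + 6/3600 = 0 + 0.616667 + 0.001667 = 0.618333
  hemisphere W, so the sign is −
Point 3:
  φ: 42′ + 38.27″ = 42.63783′; 89 + 42.63783/60 = 89.710631
  N → positive
  Longitude: 35 + 0/60 + 9.4/3600 = 35.002611
  hemisphere W, so the sign is −
Point 4:
  φ: 33° + 35/60 + 51.69/3600 = 33 + 0.583333 + 0.014358 = 33.597692
  N ⇒ keep positive
  Longitude: 35′ + 50.6″ = 35.84333′; 64 + 35.84333/60 = 64.597389
  hemisphere W, so the sign is −
Point 5:
  φ: 37 + 22/60 + 16.9/3600 = 37.371361
  N → positive
  Lon: 19′ + 37.8″ = 19.63000′; 0 + 19.63000/60 = 0.327167
  W → negative
Point 6:
  Lat: 38 + 27/60 + 51/3600 = 38.464167
  N ⇒ keep positive
  λ: 12′ + 0.8″ = 12.01333′; 150 + 12.01333/60 = 150.200222
  W → negative

1. 5.83056, 179.21389
2. 0.17734, -0.61833
3. 89.71063, -35.00261
4. 33.59769, -64.59739
5. 37.37136, -0.32717
6. 38.46417, -150.20022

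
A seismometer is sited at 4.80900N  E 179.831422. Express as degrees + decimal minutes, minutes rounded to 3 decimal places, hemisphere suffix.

4° 48.540′ N, 179° 49.885′ E

φ: minutes = (4.809000 − 4) × 60 = 48.54000
Lon: fractional part 0.831422 → 49.88532 minutes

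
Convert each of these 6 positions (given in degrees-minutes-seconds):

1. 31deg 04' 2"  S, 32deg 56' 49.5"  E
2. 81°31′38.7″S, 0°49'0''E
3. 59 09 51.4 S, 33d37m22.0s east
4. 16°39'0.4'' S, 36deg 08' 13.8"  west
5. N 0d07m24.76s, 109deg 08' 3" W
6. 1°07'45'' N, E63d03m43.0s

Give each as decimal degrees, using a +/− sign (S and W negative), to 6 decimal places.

1. -31.067222, 32.947083
2. -81.527417, 0.816667
3. -59.164278, 33.622778
4. -16.650111, -36.137167
5. 0.123544, -109.134167
6. 1.129167, 63.061944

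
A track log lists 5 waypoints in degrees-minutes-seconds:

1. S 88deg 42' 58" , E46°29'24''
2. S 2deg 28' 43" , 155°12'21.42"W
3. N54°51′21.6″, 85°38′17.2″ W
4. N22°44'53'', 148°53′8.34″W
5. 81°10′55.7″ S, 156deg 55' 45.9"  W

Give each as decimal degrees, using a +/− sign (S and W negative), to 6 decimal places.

Point 1:
  Latitude: 88 + 42/60 + 58/3600 = 88.7161111
  hemisphere S, so the sign is −
  λ: 46 + 29/60 + 24/3600 = 46.4900000
  E ⇒ keep positive
Point 2:
  φ: 2 + 28/60 + 43/3600 = 2.4786111
  hemisphere S, so the sign is −
  Lon: 12′ + 21.42″ = 12.35700′; 155 + 12.35700/60 = 155.2059500
  W → negative
Point 3:
  Latitude: 54 + 51/60 + 21.6/3600 = 54.8560000
  N ⇒ keep positive
  λ: 38′ + 17.2″ = 38.28667′; 85 + 38.28667/60 = 85.6381111
  hemisphere W, so the sign is −
Point 4:
  Lat: 22° + 44/60 + 53/3600 = 22 + 0.733333 + 0.014722 = 22.7480556
  N ⇒ keep positive
  λ: 148° + 53/60 + 8.34/3600 = 148 + 0.883333 + 0.002317 = 148.8856500
  W → negative
Point 5:
  Lat: 81 + 10/60 + 55.7/3600 = 81.1821389
  hemisphere S, so the sign is −
  Longitude: 156° + 55/60 + 45.9/3600 = 156 + 0.916667 + 0.012750 = 156.9294167
  W ⇒ negate

1. -88.716111, 46.490000
2. -2.478611, -155.205950
3. 54.856000, -85.638111
4. 22.748056, -148.885650
5. -81.182139, -156.929417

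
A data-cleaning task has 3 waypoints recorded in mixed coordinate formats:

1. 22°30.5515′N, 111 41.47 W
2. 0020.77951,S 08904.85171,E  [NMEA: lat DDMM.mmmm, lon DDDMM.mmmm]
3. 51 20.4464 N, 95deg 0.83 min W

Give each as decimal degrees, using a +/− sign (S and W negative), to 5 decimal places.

1. 22.50919, -111.69117
2. -0.34633, 89.08086
3. 51.34077, -95.01383

Point 1:
  Latitude: 30.5515′ = 0.509192°; total 22.509192
  N → positive
  Longitude: 41.47′ = 0.691167°; total 111.691167
  W ⇒ negate
Point 2:
  φ: split at 2 digits → 00° and 20.77951′; 0 + 20.77951/60 = 0.346325
  S ⇒ negate
  λ: degrees = first 3 digits = 89, minutes = 4.85171; 89 + 4.85171/60 = 89.080862
  E → positive
Point 3:
  φ: 51 + 20.4464/60 = 51.340773
  N → positive
  Lon: 95 + 0.83/60 = 95.013833
  W → negative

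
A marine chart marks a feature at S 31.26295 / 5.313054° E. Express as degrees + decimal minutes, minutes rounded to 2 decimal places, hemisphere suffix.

Lat: fractional part 0.262950 → 15.7770 minutes
Longitude: 5° + 0.313054 × 60 = 5° 18.7832′

31° 15.78′ S, 5° 18.78′ E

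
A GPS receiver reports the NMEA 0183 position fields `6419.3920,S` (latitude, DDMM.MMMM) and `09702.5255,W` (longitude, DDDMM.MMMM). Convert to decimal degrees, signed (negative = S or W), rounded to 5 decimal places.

Lat: split at 2 digits → 64° and 19.392′; 64 + 19.392/60 = 64.323200
S → negative
Lon: split at 3 digits → 097° and 2.5255′; 97 + 2.5255/60 = 97.042092
hemisphere W, so the sign is −

-64.32320, -97.04209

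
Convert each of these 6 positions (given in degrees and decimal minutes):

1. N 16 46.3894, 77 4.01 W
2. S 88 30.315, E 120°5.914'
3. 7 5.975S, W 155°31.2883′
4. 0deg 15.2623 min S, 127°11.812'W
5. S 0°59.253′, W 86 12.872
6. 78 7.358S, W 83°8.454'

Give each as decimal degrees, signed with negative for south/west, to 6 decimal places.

1. 16.773157, -77.066833
2. -88.505250, 120.098567
3. -7.099583, -155.521472
4. -0.254372, -127.196867
5. -0.987550, -86.214533
6. -78.122633, -83.140900

Point 1:
  Latitude: 16 + 46.3894/60 = 16.7731567
  N ⇒ keep positive
  Lon: 4.01′ = 0.066833°; total 77.0668333
  W → negative
Point 2:
  φ: 30.315′ = 0.505250°; total 88.5052500
  S → negative
  Lon: 120 + 5.914/60 = 120.0985667
  E → positive
Point 3:
  Latitude: 5.975′ = 0.099583°; total 7.0995833
  S ⇒ negate
  Longitude: 31.2883′ = 0.521472°; total 155.5214717
  W → negative
Point 4:
  Latitude: 15.2623′ = 0.254372°; total 0.2543717
  hemisphere S, so the sign is −
  Lon: 127 + 11.812/60 = 127.1968667
  W ⇒ negate
Point 5:
  φ: 0 + 59.253/60 = 0.9875500
  hemisphere S, so the sign is −
  λ: 86 + 12.872/60 = 86.2145333
  hemisphere W, so the sign is −
Point 6:
  Lat: 78 + 7.358/60 = 78.1226333
  S → negative
  Longitude: 83 + 8.454/60 = 83.1409000
  hemisphere W, so the sign is −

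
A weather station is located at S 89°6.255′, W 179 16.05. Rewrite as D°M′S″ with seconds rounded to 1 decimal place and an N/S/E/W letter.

89°06′15.3″ S, 179°16′3.0″ W

φ: fractional minutes 0.25500 × 60 = 15.300″
λ: fractional minutes 0.05000 × 60 = 3.000″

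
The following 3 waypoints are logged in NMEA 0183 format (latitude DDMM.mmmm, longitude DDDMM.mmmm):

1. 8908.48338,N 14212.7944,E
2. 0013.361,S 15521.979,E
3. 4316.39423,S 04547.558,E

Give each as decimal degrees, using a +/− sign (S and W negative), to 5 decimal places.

1. 89.14139, 142.21324
2. -0.22268, 155.36632
3. -43.27324, 45.79263

Point 1:
  Latitude: split at 2 digits → 89° and 8.48338′; 89 + 8.48338/60 = 89.141390
  N → positive
  λ: split at 3 digits → 142° and 12.7944′; 142 + 12.7944/60 = 142.213240
  E ⇒ keep positive
Point 2:
  Latitude: degrees = first 2 digits = 0, minutes = 13.361; 0 + 13.361/60 = 0.222683
  hemisphere S, so the sign is −
  λ: split at 3 digits → 155° and 21.979′; 155 + 21.979/60 = 155.366317
  E → positive
Point 3:
  Lat: split at 2 digits → 43° and 16.39423′; 43 + 16.39423/60 = 43.273237
  hemisphere S, so the sign is −
  λ: split at 3 digits → 045° and 47.558′; 45 + 47.558/60 = 45.792633
  E ⇒ keep positive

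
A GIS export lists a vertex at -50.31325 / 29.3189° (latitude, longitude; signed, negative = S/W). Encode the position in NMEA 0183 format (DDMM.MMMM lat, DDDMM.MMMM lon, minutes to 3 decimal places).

Latitude is negative → S; |value| = 50.313250
Lat: fractional part 0.313250 → 18.79500 minutes
Longitude: fractional part 0.318900 → 19.13400 minutes

5018.795,S / 02919.134,E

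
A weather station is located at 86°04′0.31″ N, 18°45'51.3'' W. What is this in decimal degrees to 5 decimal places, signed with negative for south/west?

Latitude: 86 + 4/60 + 0.31/3600 = 86.066753
N → positive
Longitude: 45′ + 51.3″ = 45.85500′; 18 + 45.85500/60 = 18.764250
W ⇒ negate

86.06675, -18.76425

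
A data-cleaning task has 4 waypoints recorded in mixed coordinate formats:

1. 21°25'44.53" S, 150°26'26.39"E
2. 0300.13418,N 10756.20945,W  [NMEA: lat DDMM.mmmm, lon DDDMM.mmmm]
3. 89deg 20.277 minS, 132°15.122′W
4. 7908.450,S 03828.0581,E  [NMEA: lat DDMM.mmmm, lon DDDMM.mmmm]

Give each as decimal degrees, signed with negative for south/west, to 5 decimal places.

1. -21.42904, 150.44066
2. 3.00224, -107.93682
3. -89.33795, -132.25203
4. -79.14083, 38.46764

Point 1:
  Lat: 21 + 25/60 + 44.53/3600 = 21.429036
  hemisphere S, so the sign is −
  Lon: 150 + 26/60 + 26.39/3600 = 150.440664
  E ⇒ keep positive
Point 2:
  Lat: degrees = first 2 digits = 3, minutes = 0.13418; 3 + 0.13418/60 = 3.002236
  N → positive
  Longitude: degrees = first 3 digits = 107, minutes = 56.20945; 107 + 56.20945/60 = 107.936824
  W ⇒ negate
Point 3:
  φ: 20.277′ = 0.337950°; total 89.337950
  S → negative
  Lon: 15.122′ = 0.252033°; total 132.252033
  W → negative
Point 4:
  φ: split at 2 digits → 79° and 8.45′; 79 + 8.45/60 = 79.140833
  S → negative
  λ: degrees = first 3 digits = 38, minutes = 28.0581; 38 + 28.0581/60 = 38.467635
  E → positive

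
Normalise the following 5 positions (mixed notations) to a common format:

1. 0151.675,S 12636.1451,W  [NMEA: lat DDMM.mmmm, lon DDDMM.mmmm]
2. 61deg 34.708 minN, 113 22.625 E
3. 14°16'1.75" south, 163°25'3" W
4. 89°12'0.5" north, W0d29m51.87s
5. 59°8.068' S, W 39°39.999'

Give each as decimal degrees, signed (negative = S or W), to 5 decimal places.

1. -1.86125, -126.60242
2. 61.57847, 113.37708
3. -14.26715, -163.41750
4. 89.20014, -0.49774
5. -59.13447, -39.66665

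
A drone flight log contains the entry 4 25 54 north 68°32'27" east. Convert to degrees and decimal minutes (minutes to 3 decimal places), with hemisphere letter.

4° 25.900′ N, 68° 32.450′ E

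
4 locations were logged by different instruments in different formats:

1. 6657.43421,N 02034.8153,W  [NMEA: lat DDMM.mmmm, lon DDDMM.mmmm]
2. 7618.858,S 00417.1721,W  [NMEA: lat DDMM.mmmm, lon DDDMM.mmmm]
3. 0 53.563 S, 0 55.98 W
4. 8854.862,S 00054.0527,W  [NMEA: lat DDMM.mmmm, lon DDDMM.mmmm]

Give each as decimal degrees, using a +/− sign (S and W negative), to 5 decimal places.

1. 66.95724, -20.58026
2. -76.31430, -4.28620
3. -0.89272, -0.93300
4. -88.91437, -0.90088

Point 1:
  Lat: split at 2 digits → 66° and 57.43421′; 66 + 57.43421/60 = 66.957237
  N → positive
  Longitude: split at 3 digits → 020° and 34.8153′; 20 + 34.8153/60 = 20.580255
  W → negative
Point 2:
  Lat: degrees = first 2 digits = 76, minutes = 18.858; 76 + 18.858/60 = 76.314300
  S ⇒ negate
  λ: split at 3 digits → 004° and 17.1721′; 4 + 17.1721/60 = 4.286202
  W ⇒ negate
Point 3:
  Latitude: 0 + 53.563/60 = 0.892717
  S ⇒ negate
  λ: 55.98′ = 0.933000°; total 0.933000
  hemisphere W, so the sign is −
Point 4:
  Lat: split at 2 digits → 88° and 54.862′; 88 + 54.862/60 = 88.914367
  hemisphere S, so the sign is −
  Longitude: degrees = first 3 digits = 0, minutes = 54.0527; 0 + 54.0527/60 = 0.900878
  W ⇒ negate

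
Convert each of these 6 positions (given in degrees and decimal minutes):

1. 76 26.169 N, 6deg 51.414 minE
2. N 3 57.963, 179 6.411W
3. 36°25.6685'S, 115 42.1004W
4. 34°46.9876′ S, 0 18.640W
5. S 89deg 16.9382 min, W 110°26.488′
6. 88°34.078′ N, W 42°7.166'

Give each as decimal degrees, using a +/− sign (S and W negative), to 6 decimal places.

1. 76.436150, 6.856900
2. 3.966050, -179.106850
3. -36.427808, -115.701673
4. -34.783127, -0.310667
5. -89.282303, -110.441467
6. 88.567967, -42.119433

Point 1:
  φ: 76 + 26.169/60 = 76.4361500
  N → positive
  Lon: 6 + 51.414/60 = 6.8569000
  E ⇒ keep positive
Point 2:
  Latitude: 57.963′ = 0.966050°; total 3.9660500
  N ⇒ keep positive
  Lon: 6.411′ = 0.106850°; total 179.1068500
  W → negative
Point 3:
  φ: 25.6685′ = 0.427808°; total 36.4278083
  S → negative
  Longitude: 42.1004′ = 0.701673°; total 115.7016733
  W → negative
Point 4:
  Lat: 34 + 46.9876/60 = 34.7831267
  S ⇒ negate
  Lon: 18.64′ = 0.310667°; total 0.3106667
  W → negative
Point 5:
  Lat: 16.9382′ = 0.282303°; total 89.2823033
  S ⇒ negate
  Lon: 26.488′ = 0.441467°; total 110.4414667
  W ⇒ negate
Point 6:
  φ: 34.078′ = 0.567967°; total 88.5679667
  N → positive
  λ: 42 + 7.166/60 = 42.1194333
  W → negative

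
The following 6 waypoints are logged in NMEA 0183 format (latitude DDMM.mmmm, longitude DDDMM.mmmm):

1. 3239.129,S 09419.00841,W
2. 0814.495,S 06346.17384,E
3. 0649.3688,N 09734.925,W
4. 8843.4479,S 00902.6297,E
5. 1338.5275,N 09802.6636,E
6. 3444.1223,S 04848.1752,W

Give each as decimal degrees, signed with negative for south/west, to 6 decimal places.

1. -32.652150, -94.316807
2. -8.241583, 63.769564
3. 6.822813, -97.582083
4. -88.724132, 9.043828
5. 13.642125, 98.044393
6. -34.735372, -48.802920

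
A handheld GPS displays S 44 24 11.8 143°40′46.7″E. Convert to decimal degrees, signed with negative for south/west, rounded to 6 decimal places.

-44.403278, 143.679639

Latitude: 44° + 24/60 + 11.8/3600 = 44 + 0.400000 + 0.003278 = 44.4032778
hemisphere S, so the sign is −
Lon: 40′ + 46.7″ = 40.77833′; 143 + 40.77833/60 = 143.6796389
E → positive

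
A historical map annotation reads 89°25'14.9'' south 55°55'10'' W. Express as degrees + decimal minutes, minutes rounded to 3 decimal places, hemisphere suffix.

89° 25.248′ S, 55° 55.167′ W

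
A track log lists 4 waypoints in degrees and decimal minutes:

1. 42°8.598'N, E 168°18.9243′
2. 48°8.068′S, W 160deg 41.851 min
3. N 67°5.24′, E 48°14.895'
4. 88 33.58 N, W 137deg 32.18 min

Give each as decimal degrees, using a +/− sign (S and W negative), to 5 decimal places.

1. 42.14330, 168.31541
2. -48.13447, -160.69752
3. 67.08733, 48.24825
4. 88.55967, -137.53633

Point 1:
  Lat: 42 + 8.598/60 = 42.143300
  N ⇒ keep positive
  Longitude: 18.9243′ = 0.315405°; total 168.315405
  E → positive
Point 2:
  φ: 48 + 8.068/60 = 48.134467
  S ⇒ negate
  Longitude: 41.851′ = 0.697517°; total 160.697517
  hemisphere W, so the sign is −
Point 3:
  φ: 67 + 5.24/60 = 67.087333
  N ⇒ keep positive
  λ: 14.895′ = 0.248250°; total 48.248250
  E → positive
Point 4:
  Latitude: 33.58′ = 0.559667°; total 88.559667
  N ⇒ keep positive
  Lon: 32.18′ = 0.536333°; total 137.536333
  W → negative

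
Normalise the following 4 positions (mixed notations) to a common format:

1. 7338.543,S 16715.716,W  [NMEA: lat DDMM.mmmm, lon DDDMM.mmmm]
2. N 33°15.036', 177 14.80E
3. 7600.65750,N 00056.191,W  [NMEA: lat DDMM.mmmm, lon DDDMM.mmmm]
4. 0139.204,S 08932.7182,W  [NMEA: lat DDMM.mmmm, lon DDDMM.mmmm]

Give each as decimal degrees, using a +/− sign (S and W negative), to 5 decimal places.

1. -73.64238, -167.26193
2. 33.25060, 177.24667
3. 76.01096, -0.93652
4. -1.65340, -89.54530

Point 1:
  Lat: degrees = first 2 digits = 73, minutes = 38.543; 73 + 38.543/60 = 73.642383
  S → negative
  Longitude: split at 3 digits → 167° and 15.716′; 167 + 15.716/60 = 167.261933
  hemisphere W, so the sign is −
Point 2:
  Lat: 15.036′ = 0.250600°; total 33.250600
  N ⇒ keep positive
  λ: 14.8′ = 0.246667°; total 177.246667
  E → positive
Point 3:
  φ: split at 2 digits → 76° and 0.6575′; 76 + 0.6575/60 = 76.010958
  N ⇒ keep positive
  Lon: split at 3 digits → 000° and 56.191′; 0 + 56.191/60 = 0.936517
  hemisphere W, so the sign is −
Point 4:
  Lat: split at 2 digits → 01° and 39.204′; 1 + 39.204/60 = 1.653400
  hemisphere S, so the sign is −
  λ: degrees = first 3 digits = 89, minutes = 32.7182; 89 + 32.7182/60 = 89.545303
  hemisphere W, so the sign is −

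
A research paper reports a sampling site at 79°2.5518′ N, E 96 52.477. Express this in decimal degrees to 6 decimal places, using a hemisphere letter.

Lat: 2.5518′ = 0.042530°; total 79.0425300
λ: 52.477′ = 0.874617°; total 96.8746167

79.042530° N, 96.874617° E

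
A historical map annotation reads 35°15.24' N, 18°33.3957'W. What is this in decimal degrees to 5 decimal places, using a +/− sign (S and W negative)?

Latitude: 35 + 15.24/60 = 35.254000
N ⇒ keep positive
Lon: 18 + 33.3957/60 = 18.556595
hemisphere W, so the sign is −

35.25400, -18.55660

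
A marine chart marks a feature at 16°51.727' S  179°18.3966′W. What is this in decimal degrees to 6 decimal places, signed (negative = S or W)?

Lat: 16 + 51.727/60 = 16.8621167
S ⇒ negate
Lon: 18.3966′ = 0.306610°; total 179.3066100
W ⇒ negate

-16.862117, -179.306610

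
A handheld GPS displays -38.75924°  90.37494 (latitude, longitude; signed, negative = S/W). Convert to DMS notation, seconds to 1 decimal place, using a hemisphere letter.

Latitude is negative → S; |value| = 38.759240
Latitude: whole degrees 38; 45.55440′ → 45′ and 33.264″
λ: 0.374940° → 22.49640′; 0.49640 × 60 = 29.784″

38°45′33.3″ S, 90°22′29.8″ E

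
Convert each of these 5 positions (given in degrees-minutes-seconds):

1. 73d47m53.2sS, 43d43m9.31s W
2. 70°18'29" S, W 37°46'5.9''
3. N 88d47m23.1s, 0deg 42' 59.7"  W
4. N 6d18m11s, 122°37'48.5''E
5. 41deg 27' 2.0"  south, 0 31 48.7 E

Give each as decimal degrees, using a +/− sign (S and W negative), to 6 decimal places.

1. -73.798111, -43.719253
2. -70.308056, -37.768306
3. 88.789750, -0.716583
4. 6.303056, 122.630139
5. -41.450556, 0.530194

Point 1:
  Latitude: 47′ + 53.2″ = 47.88667′; 73 + 47.88667/60 = 73.7981111
  hemisphere S, so the sign is −
  Longitude: 43 + 43/60 + 9.31/3600 = 43.7192528
  W → negative
Point 2:
  Lat: 18′ + 29″ = 18.48333′; 70 + 18.48333/60 = 70.3080556
  hemisphere S, so the sign is −
  Lon: 37° + 46/60 + 5.9/3600 = 37 + 0.766667 + 0.001639 = 37.7683056
  W ⇒ negate
Point 3:
  φ: 88 + 47/60 + 23.1/3600 = 88.7897500
  N ⇒ keep positive
  Lon: 42′ + 59.7″ = 42.99500′; 0 + 42.99500/60 = 0.7165833
  hemisphere W, so the sign is −
Point 4:
  Lat: 6 + 18/60 + 11/3600 = 6.3030556
  N ⇒ keep positive
  λ: 122 + 37/60 + 48.5/3600 = 122.6301389
  E → positive
Point 5:
  Lat: 41 + 27/60 + 2/3600 = 41.4505556
  S ⇒ negate
  Longitude: 0° + 31/60 + 48.7/3600 = 0 + 0.516667 + 0.013528 = 0.5301944
  E → positive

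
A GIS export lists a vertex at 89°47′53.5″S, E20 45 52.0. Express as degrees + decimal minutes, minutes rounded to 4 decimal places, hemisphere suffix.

Latitude: 47 + 53.5/60 = 47.891667′
Lon: seconds/60 = 0.86667; minutes = 45 + 0.86667 = 45.866667

89° 47.8917′ S, 20° 45.8667′ E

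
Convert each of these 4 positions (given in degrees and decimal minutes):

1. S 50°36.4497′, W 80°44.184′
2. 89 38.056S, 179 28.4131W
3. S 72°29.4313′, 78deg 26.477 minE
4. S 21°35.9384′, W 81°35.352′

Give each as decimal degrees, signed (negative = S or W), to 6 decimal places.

Point 1:
  φ: 50 + 36.4497/60 = 50.6074950
  S → negative
  λ: 44.184′ = 0.736400°; total 80.7364000
  hemisphere W, so the sign is −
Point 2:
  Latitude: 38.056′ = 0.634267°; total 89.6342667
  S → negative
  Lon: 179 + 28.4131/60 = 179.4735517
  W → negative
Point 3:
  Latitude: 72 + 29.4313/60 = 72.4905217
  S ⇒ negate
  λ: 26.477′ = 0.441283°; total 78.4412833
  E ⇒ keep positive
Point 4:
  Lat: 35.9384′ = 0.598973°; total 21.5989733
  S ⇒ negate
  Longitude: 35.352′ = 0.589200°; total 81.5892000
  W → negative

1. -50.607495, -80.736400
2. -89.634267, -179.473552
3. -72.490522, 78.441283
4. -21.598973, -81.589200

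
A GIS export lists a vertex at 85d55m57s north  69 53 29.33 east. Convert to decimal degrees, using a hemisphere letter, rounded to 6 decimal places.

φ: 55′ + 57″ = 55.95000′; 85 + 55.95000/60 = 85.9325000
Lon: 69° + 53/60 + 29.33/3600 = 69 + 0.883333 + 0.008147 = 69.8914806

85.932500° N, 69.891481° E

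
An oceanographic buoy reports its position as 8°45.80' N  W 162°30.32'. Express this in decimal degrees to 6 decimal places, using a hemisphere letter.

Latitude: 45.8′ = 0.763333°; total 8.7633333
λ: 162 + 30.32/60 = 162.5053333

8.763333° N, 162.505333° W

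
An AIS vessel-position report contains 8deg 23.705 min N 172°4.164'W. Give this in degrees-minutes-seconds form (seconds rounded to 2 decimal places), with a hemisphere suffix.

φ: fractional minutes 0.70500 × 60 = 42.3000″
Longitude: fractional minutes 0.16400 × 60 = 9.8400″

8°23′42.30″ N, 172°04′9.84″ W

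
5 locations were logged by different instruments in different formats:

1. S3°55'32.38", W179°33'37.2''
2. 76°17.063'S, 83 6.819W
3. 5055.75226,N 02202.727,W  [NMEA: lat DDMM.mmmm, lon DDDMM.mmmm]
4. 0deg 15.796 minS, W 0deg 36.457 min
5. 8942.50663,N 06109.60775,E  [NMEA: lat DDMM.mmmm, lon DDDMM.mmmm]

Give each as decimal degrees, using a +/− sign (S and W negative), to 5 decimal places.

1. -3.92566, -179.56033
2. -76.28438, -83.11365
3. 50.92920, -22.04545
4. -0.26327, -0.60762
5. 89.70844, 61.16013

Point 1:
  φ: 3° + 55/60 + 32.38/3600 = 3 + 0.916667 + 0.008994 = 3.925661
  S → negative
  Lon: 179° + 33/60 + 37.2/3600 = 179 + 0.550000 + 0.010333 = 179.560333
  hemisphere W, so the sign is −
Point 2:
  Latitude: 76 + 17.063/60 = 76.284383
  S ⇒ negate
  Longitude: 6.819′ = 0.113650°; total 83.113650
  W → negative
Point 3:
  Latitude: split at 2 digits → 50° and 55.75226′; 50 + 55.75226/60 = 50.929204
  N ⇒ keep positive
  Lon: split at 3 digits → 022° and 2.727′; 22 + 2.727/60 = 22.045450
  hemisphere W, so the sign is −
Point 4:
  Latitude: 15.796′ = 0.263267°; total 0.263267
  S ⇒ negate
  Longitude: 0 + 36.457/60 = 0.607617
  W → negative
Point 5:
  Lat: degrees = first 2 digits = 89, minutes = 42.50663; 89 + 42.50663/60 = 89.708444
  N → positive
  λ: split at 3 digits → 061° and 9.60775′; 61 + 9.60775/60 = 61.160129
  E ⇒ keep positive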